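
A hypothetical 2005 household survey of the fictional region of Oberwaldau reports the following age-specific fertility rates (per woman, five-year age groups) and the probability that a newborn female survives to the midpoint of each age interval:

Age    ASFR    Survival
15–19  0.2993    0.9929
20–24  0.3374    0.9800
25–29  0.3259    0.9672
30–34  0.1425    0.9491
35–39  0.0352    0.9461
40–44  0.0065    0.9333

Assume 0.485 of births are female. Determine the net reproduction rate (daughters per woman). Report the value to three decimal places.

2.710

Proportion female at birth = 0.485.
Per-age-group product (5 × ASFR × survival probability):
  15–19: 5 × 0.2993 × 0.9929 = 1.48587
  20–24: 5 × 0.3374 × 0.9800 = 1.65326
  25–29: 5 × 0.3259 × 0.9672 = 1.57605
  30–34: 5 × 0.1425 × 0.9491 = 0.67623
  35–39: 5 × 0.0352 × 0.9461 = 0.16651
  40–44: 5 × 0.0065 × 0.9333 = 0.03033
Sum = 5.58825
NRR = 0.485 × 5.58825 = 2.71030
An NRR exceeding 1 indicates intrinsic growth under these rates.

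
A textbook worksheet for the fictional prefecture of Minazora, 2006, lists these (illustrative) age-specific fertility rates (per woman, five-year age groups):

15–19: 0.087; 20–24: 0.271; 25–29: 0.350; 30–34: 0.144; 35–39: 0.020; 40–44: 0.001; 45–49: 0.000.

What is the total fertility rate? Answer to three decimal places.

4.365

Sum of ASFRs = 0.087 + 0.271 + 0.350 + 0.144 + 0.020 + 0.001 + 0.000 = 0.873
TFR = 5 × 0.873 = 4.365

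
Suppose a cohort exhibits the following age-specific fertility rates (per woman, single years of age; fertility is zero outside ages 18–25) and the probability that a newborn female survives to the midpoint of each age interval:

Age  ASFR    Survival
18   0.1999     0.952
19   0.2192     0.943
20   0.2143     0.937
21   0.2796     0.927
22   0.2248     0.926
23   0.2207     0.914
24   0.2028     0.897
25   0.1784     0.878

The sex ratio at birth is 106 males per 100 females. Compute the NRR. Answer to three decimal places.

Proportion female at birth = 100 / (100 + 106) = 0.48544.
Survival-weighted fertility by age (1·fₓ·Sₓ):
  18: 1 × 0.1999 × 0.952 = 0.19030
  19: 1 × 0.2192 × 0.943 = 0.20671
  20: 1 × 0.2143 × 0.937 = 0.20080
  21: 1 × 0.2796 × 0.927 = 0.25919
  22: 1 × 0.2248 × 0.926 = 0.20816
  23: 1 × 0.2207 × 0.914 = 0.20172
  24: 1 × 0.2028 × 0.897 = 0.18191
  25: 1 × 0.1784 × 0.878 = 0.15664
Sum = 1.60543
NRR = 0.48544 × 1.60543 = 0.77934
An NRR under 1 implies long-run decline under these rates.

0.779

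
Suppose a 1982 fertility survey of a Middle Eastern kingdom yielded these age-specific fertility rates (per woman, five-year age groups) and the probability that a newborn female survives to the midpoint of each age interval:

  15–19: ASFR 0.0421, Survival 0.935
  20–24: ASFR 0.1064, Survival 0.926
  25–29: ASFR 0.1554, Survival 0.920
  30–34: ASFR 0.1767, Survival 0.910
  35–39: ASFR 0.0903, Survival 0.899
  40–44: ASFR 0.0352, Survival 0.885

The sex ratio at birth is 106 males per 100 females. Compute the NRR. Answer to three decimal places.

Proportion female at birth = 100 / (100 + 106) = 0.48544.
Survival-weighted fertility by age (5·fₓ·Sₓ):
  15–19: 5 × 0.0421 × 0.935 = 0.19682
  20–24: 5 × 0.1064 × 0.926 = 0.49263
  25–29: 5 × 0.1554 × 0.920 = 0.71484
  30–34: 5 × 0.1767 × 0.910 = 0.80399
  35–39: 5 × 0.0903 × 0.899 = 0.40590
  40–44: 5 × 0.0352 × 0.885 = 0.15576
Sum = 2.76994
NRR = 0.48544 × 2.76994 = 1.34464

1.345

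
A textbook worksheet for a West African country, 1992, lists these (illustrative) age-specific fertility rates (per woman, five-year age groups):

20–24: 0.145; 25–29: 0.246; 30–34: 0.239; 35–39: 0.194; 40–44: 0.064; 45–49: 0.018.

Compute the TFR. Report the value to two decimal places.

4.53

Sum of ASFRs = 0.145 + 0.246 + 0.239 + 0.194 + 0.064 + 0.018 = 0.906
TFR = 5 × 0.906 = 4.53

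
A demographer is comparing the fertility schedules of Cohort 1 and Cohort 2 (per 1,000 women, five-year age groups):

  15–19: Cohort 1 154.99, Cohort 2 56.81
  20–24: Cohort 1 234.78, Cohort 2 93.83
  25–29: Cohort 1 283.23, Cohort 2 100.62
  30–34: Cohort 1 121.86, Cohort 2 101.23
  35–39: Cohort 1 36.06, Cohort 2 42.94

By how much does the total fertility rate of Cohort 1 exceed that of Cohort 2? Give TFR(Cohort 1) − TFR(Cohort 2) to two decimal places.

2.18

Cohort 1:
  Sum of ASFRs = 154.99 + 234.78 + 283.23 + 121.86 + 36.06 = 830.92
  TFR = 5 × 830.92 / 1000 = 4.1546
Cohort 2:
  Sum of ASFRs = 56.81 + 93.83 + 100.62 + 101.23 + 42.94 = 395.43
  TFR = 5 × 395.43 / 1000 = 1.97715
Difference = 4.1546 − 1.97715 = 2.17745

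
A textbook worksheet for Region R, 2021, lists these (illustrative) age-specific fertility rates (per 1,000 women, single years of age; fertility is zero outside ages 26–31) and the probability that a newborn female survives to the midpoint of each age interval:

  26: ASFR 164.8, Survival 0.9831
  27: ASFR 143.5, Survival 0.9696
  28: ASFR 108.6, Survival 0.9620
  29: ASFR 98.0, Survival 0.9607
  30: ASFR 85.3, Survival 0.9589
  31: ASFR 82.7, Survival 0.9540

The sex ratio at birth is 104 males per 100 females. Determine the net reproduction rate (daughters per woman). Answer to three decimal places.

0.324

Proportion female at birth = 100 / (100 + 104) = 0.49020.
Weighting each age-specific rate by interval width and survival:
  26: 1 × 164.8/1000 × 0.9831 = 0.16201
  27: 1 × 143.5/1000 × 0.9696 = 0.13914
  28: 1 × 108.6/1000 × 0.9620 = 0.10447
  29: 1 × 98.0/1000 × 0.9607 = 0.09415
  30: 1 × 85.3/1000 × 0.9589 = 0.08179
  31: 1 × 82.7/1000 × 0.9540 = 0.07890
Sum = 0.66046
NRR = 0.49020 × 0.66046 = 0.32376
With NRR below 1 the population is below replacement fertility.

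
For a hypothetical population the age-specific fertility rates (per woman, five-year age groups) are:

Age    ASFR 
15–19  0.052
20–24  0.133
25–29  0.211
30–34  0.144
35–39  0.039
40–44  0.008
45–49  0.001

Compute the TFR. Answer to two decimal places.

Sum of ASFRs = 0.052 + 0.133 + 0.211 + 0.144 + 0.039 + 0.008 + 0.001 = 0.588
TFR = 5 × 0.588 = 2.94

2.94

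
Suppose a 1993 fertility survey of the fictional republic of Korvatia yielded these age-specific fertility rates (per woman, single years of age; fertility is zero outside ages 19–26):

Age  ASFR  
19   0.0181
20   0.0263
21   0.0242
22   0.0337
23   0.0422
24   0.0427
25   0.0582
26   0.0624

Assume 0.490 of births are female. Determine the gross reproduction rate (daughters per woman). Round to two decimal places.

Proportion female at birth = 0.490.
Sum of ASFRs = 0.0181 + 0.0263 + 0.0242 + 0.0337 + 0.0422 + 0.0427 + 0.0582 + 0.0624 = 0.3078
TFR = 0.3078
GRR = 0.490 × 0.3078 = 0.15082

0.15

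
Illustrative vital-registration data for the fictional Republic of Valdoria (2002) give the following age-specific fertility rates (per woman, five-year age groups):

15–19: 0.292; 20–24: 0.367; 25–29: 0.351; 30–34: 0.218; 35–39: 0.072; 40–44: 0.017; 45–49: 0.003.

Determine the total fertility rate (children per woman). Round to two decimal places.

Sum of ASFRs = 0.292 + 0.367 + 0.351 + 0.218 + 0.072 + 0.017 + 0.003 = 1.320
TFR = 5 × 1.320 = 6.6

6.60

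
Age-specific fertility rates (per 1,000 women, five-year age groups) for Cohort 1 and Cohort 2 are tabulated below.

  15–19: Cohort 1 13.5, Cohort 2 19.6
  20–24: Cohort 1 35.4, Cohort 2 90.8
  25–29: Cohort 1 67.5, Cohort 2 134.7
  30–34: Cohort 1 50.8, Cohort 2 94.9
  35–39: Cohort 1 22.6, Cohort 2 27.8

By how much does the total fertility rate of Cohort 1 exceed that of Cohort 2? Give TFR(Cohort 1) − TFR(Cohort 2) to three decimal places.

Cohort 1:
  Sum of ASFRs = 13.5 + 35.4 + 67.5 + 50.8 + 22.6 = 189.8
  TFR = 5 × 189.8 / 1000 = 0.949
Cohort 2:
  Sum of ASFRs = 19.6 + 90.8 + 134.7 + 94.9 + 27.8 = 367.8
  TFR = 5 × 367.8 / 1000 = 1.839
Difference = 0.949 − 1.839 = -0.89

-0.890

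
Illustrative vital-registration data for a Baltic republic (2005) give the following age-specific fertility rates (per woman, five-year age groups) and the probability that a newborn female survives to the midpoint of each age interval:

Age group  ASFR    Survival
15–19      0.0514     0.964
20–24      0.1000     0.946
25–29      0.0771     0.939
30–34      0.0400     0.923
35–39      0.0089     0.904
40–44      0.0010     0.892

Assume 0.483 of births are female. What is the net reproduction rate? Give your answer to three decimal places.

Proportion female at birth = 0.483.
Weighting each age-specific rate by interval width and survival:
  15–19: 5 × 0.0514 × 0.964 = 0.24775
  20–24: 5 × 0.1000 × 0.946 = 0.47300
  25–29: 5 × 0.0771 × 0.939 = 0.36198
  30–34: 5 × 0.0400 × 0.923 = 0.18460
  35–39: 5 × 0.0089 × 0.904 = 0.04023
  40–44: 5 × 0.0010 × 0.892 = 0.00446
Sum = 1.31202
NRR = 0.483 × 1.31202 = 0.63371
With NRR below 1 the population is below replacement fertility.

0.634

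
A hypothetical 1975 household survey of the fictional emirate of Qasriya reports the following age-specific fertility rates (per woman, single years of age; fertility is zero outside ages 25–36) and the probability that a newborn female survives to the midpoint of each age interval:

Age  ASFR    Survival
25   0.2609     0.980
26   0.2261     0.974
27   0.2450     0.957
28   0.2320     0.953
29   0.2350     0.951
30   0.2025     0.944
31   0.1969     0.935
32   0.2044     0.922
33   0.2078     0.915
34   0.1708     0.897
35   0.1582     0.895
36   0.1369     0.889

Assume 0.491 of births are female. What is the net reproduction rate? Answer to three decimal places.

1.142

Proportion female at birth = 0.491.
Per-age-group product (1 × ASFR × survival probability):
  25: 1 × 0.2609 × 0.980 = 0.25568
  26: 1 × 0.2261 × 0.974 = 0.22022
  27: 1 × 0.2450 × 0.957 = 0.23447
  28: 1 × 0.2320 × 0.953 = 0.22110
  29: 1 × 0.2350 × 0.951 = 0.22349
  30: 1 × 0.2025 × 0.944 = 0.19116
  31: 1 × 0.1969 × 0.935 = 0.18410
  32: 1 × 0.2044 × 0.922 = 0.18846
  33: 1 × 0.2078 × 0.915 = 0.19014
  34: 1 × 0.1708 × 0.897 = 0.15321
  35: 1 × 0.1582 × 0.895 = 0.14159
  36: 1 × 0.1369 × 0.889 = 0.12170
Sum = 2.32532
NRR = 0.491 × 2.32532 = 1.14173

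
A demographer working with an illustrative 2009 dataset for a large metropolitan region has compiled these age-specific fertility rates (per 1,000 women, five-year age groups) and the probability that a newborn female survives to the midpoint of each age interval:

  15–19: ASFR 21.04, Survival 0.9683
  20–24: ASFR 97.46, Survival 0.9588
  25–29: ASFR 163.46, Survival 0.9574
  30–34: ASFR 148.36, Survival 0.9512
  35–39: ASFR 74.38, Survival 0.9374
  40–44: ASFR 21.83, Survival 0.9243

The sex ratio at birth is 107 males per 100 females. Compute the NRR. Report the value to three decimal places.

1.211

Proportion female at birth = 100 / (100 + 107) = 0.48309.
Each age group contributes 5 × ASFR × survival:
  15–19: 5 × 21.04/1000 × 0.9683 = 0.10187
  20–24: 5 × 97.46/1000 × 0.9588 = 0.46722
  25–29: 5 × 163.46/1000 × 0.9574 = 0.78248
  30–34: 5 × 148.36/1000 × 0.9512 = 0.70560
  35–39: 5 × 74.38/1000 × 0.9374 = 0.34862
  40–44: 5 × 21.83/1000 × 0.9243 = 0.10089
Sum = 2.50668
NRR = 0.48309 × 2.50668 = 1.21095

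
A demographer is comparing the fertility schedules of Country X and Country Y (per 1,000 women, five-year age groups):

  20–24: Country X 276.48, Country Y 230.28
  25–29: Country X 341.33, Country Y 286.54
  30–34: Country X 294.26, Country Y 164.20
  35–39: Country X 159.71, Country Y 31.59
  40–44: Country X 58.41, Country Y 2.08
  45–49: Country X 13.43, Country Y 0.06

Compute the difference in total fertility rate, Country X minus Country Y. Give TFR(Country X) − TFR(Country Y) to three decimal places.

2.144

Country X:
  Sum of ASFRs = 276.48 + 341.33 + 294.26 + 159.71 + 58.41 + 13.43 = 1143.62
  TFR = 5 × 1143.62 / 1000 = 5.7181
Country Y:
  Sum of ASFRs = 230.28 + 286.54 + 164.20 + 31.59 + 2.08 + 0.06 = 714.75
  TFR = 5 × 714.75 / 1000 = 3.57375
Difference = 5.7181 − 3.57375 = 2.14435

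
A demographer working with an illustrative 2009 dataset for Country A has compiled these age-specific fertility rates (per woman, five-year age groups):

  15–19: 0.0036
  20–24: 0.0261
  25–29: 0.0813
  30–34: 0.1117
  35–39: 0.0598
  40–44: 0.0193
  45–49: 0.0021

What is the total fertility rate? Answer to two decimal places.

Sum of ASFRs = 0.0036 + 0.0261 + 0.0813 + 0.1117 + 0.0598 + 0.0193 + 0.0021 = 0.3039
TFR = 5 × 0.3039 = 1.5195

1.52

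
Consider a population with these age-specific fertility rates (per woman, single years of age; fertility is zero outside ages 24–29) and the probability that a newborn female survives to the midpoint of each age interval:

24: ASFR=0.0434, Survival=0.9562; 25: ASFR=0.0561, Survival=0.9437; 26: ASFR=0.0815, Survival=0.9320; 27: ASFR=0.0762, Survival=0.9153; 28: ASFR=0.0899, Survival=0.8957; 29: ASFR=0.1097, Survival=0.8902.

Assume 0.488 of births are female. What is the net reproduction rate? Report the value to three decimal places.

Proportion female at birth = 0.488.
Per-age-group product (1 × ASFR × survival probability):
  24: 1 × 0.0434 × 0.9562 = 0.04150
  25: 1 × 0.0561 × 0.9437 = 0.05294
  26: 1 × 0.0815 × 0.9320 = 0.07596
  27: 1 × 0.0762 × 0.9153 = 0.06975
  28: 1 × 0.0899 × 0.8957 = 0.08052
  29: 1 × 0.1097 × 0.8902 = 0.09765
Sum = 0.41832
NRR = 0.488 × 0.41832 = 0.20414

0.204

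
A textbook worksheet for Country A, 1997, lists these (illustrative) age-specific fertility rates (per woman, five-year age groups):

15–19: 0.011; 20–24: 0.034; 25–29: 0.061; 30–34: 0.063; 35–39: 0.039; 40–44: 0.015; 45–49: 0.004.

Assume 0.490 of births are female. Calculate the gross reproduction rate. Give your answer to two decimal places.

Proportion female at birth = 0.490.
Sum of ASFRs = 0.011 + 0.034 + 0.061 + 0.063 + 0.039 + 0.015 + 0.004 = 0.227
TFR = 5 × 0.227 = 1.135
GRR = 0.490 × 1.135 = 0.55615

0.56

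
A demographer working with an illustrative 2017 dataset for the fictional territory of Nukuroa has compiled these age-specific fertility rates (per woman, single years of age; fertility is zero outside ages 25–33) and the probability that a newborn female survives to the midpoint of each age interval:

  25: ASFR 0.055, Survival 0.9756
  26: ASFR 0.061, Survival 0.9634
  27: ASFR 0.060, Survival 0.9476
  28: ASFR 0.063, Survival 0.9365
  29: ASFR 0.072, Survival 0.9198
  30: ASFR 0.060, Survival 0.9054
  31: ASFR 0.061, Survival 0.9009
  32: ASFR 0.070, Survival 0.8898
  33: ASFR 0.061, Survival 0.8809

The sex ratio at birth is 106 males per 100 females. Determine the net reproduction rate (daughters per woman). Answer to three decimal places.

Proportion female at birth = 100 / (100 + 106) = 0.48544.
Weighting each age-specific rate by interval width and survival:
  25: 1 × 0.055 × 0.9756 = 0.05366
  26: 1 × 0.061 × 0.9634 = 0.05877
  27: 1 × 0.060 × 0.9476 = 0.05686
  28: 1 × 0.063 × 0.9365 = 0.05900
  29: 1 × 0.072 × 0.9198 = 0.06623
  30: 1 × 0.060 × 0.9054 = 0.05432
  31: 1 × 0.061 × 0.9009 = 0.05495
  32: 1 × 0.070 × 0.8898 = 0.06229
  33: 1 × 0.061 × 0.8809 = 0.05373
Sum = 0.51981
NRR = 0.48544 × 0.51981 = 0.25234

0.252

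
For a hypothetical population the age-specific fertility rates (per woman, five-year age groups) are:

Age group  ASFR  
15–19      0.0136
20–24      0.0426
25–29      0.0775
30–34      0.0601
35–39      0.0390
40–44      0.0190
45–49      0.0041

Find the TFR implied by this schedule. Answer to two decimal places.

Sum of ASFRs = 0.0136 + 0.0426 + 0.0775 + 0.0601 + 0.0390 + 0.0190 + 0.0041 = 0.2559
TFR = 5 × 0.2559 = 1.2795

1.28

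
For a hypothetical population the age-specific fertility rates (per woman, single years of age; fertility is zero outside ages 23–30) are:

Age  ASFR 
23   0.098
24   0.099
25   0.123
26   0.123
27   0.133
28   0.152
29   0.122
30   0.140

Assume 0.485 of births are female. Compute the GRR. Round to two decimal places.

0.48

Proportion female at birth = 0.485.
Sum of ASFRs = 0.098 + 0.099 + 0.123 + 0.123 + 0.133 + 0.152 + 0.122 + 0.140 = 0.990
TFR = 0.99
GRR = 0.485 × 0.99 = 0.48015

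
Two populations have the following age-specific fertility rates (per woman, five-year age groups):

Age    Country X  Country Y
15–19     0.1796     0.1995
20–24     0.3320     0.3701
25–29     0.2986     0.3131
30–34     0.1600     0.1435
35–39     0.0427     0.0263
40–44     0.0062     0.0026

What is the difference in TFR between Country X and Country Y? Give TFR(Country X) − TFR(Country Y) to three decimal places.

-0.180

Country X:
  Sum of ASFRs = 0.1796 + 0.3320 + 0.2986 + 0.1600 + 0.0427 + 0.0062 = 1.0191
  TFR = 5 × 1.0191 = 5.0955
Country Y:
  Sum of ASFRs = 0.1995 + 0.3701 + 0.3131 + 0.1435 + 0.0263 + 0.0026 = 1.0551
  TFR = 5 × 1.0551 = 5.2755
Difference = 5.0955 − 5.2755 = -0.18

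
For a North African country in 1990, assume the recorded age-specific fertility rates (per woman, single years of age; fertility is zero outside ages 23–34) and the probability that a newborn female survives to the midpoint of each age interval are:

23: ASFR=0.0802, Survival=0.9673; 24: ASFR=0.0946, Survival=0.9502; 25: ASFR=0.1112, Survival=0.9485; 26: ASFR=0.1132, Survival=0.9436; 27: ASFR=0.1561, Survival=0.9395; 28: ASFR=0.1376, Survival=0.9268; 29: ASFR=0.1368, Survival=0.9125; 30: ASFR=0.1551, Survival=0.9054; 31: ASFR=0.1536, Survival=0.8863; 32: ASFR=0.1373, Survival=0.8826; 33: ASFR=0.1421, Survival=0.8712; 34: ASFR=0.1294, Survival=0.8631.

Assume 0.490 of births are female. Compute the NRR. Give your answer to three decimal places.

Proportion female at birth = 0.490.
Each age group contributes 1 × ASFR × survival:
  23: 1 × 0.0802 × 0.9673 = 0.07758
  24: 1 × 0.0946 × 0.9502 = 0.08989
  25: 1 × 0.1112 × 0.9485 = 0.10547
  26: 1 × 0.1132 × 0.9436 = 0.10682
  27: 1 × 0.1561 × 0.9395 = 0.14666
  28: 1 × 0.1376 × 0.9268 = 0.12753
  29: 1 × 0.1368 × 0.9125 = 0.12483
  30: 1 × 0.1551 × 0.9054 = 0.14043
  31: 1 × 0.1536 × 0.8863 = 0.13614
  32: 1 × 0.1373 × 0.8826 = 0.12118
  33: 1 × 0.1421 × 0.8712 = 0.12380
  34: 1 × 0.1294 × 0.8631 = 0.11169
Sum = 1.41202
NRR = 0.490 × 1.41202 = 0.69189
NRR < 1, so the cohort does not fully replace itself.

0.692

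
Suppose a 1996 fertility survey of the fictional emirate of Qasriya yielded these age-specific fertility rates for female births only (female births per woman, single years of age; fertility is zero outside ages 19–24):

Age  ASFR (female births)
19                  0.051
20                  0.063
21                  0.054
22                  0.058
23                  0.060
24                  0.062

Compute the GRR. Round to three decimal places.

Sum of female ASFRs = 0.051 + 0.063 + 0.054 + 0.058 + 0.060 + 0.062 = 0.348
GRR = 0.348

0.348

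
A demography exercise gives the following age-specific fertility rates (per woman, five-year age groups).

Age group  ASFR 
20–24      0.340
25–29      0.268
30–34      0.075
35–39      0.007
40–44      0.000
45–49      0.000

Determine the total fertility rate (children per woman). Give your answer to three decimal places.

3.450

Sum of ASFRs = 0.340 + 0.268 + 0.075 + 0.007 + 0.000 + 0.000 = 0.690
TFR = 5 × 0.690 = 3.45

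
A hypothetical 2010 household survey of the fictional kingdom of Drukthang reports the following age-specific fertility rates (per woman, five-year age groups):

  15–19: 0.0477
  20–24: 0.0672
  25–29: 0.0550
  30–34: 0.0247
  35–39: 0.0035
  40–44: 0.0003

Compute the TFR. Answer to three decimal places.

0.992

Sum of ASFRs = 0.0477 + 0.0672 + 0.0550 + 0.0247 + 0.0035 + 0.0003 = 0.1984
TFR = 5 × 0.1984 = 0.992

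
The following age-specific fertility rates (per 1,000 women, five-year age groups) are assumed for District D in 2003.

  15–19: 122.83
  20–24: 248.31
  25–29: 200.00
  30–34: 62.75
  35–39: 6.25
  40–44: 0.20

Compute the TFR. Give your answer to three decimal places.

3.202

Sum of ASFRs = 122.83 + 248.31 + 200.00 + 62.75 + 6.25 + 0.20 = 640.34
TFR = 5 × 640.34 / 1000 = 3.2017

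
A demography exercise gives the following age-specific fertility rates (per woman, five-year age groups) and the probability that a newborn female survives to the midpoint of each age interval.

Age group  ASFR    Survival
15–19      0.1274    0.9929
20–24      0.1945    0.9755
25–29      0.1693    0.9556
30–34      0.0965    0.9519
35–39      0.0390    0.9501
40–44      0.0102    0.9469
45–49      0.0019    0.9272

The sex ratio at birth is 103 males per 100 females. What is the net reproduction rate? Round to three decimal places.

Proportion female at birth = 100 / (100 + 103) = 0.49261.
Each age group contributes 5 × ASFR × survival:
  15–19: 5 × 0.1274 × 0.9929 = 0.63248
  20–24: 5 × 0.1945 × 0.9755 = 0.94867
  25–29: 5 × 0.1693 × 0.9556 = 0.80892
  30–34: 5 × 0.0965 × 0.9519 = 0.45929
  35–39: 5 × 0.0390 × 0.9501 = 0.18527
  40–44: 5 × 0.0102 × 0.9469 = 0.04829
  45–49: 5 × 0.0019 × 0.9272 = 0.00881
Sum = 3.09173
NRR = 0.49261 × 3.09173 = 1.52302
An NRR exceeding 1 indicates intrinsic growth under these rates.

1.523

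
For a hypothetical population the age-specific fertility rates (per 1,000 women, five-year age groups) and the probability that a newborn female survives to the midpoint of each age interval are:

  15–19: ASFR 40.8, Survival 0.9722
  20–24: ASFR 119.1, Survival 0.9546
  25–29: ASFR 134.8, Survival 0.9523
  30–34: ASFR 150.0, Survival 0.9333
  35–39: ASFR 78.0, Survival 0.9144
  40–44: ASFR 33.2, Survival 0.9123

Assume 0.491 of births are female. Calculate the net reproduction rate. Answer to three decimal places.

1.285

Proportion female at birth = 0.491.
Survival-weighted fertility by age (5·fₓ·Sₓ):
  15–19: 5 × 40.8/1000 × 0.9722 = 0.19833
  20–24: 5 × 119.1/1000 × 0.9546 = 0.56846
  25–29: 5 × 134.8/1000 × 0.9523 = 0.64185
  30–34: 5 × 150.0/1000 × 0.9333 = 0.69998
  35–39: 5 × 78.0/1000 × 0.9144 = 0.35662
  40–44: 5 × 33.2/1000 × 0.9123 = 0.15144
Sum = 2.61668
NRR = 0.491 × 2.61668 = 1.28479
An NRR exceeding 1 indicates intrinsic growth under these rates.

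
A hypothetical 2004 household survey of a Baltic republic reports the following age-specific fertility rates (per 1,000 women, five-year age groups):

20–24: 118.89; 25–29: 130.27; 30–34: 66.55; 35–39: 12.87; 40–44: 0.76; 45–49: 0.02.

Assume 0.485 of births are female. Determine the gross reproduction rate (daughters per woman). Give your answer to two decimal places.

Proportion female at birth = 0.485.
Sum of ASFRs = 118.89 + 130.27 + 66.55 + 12.87 + 0.76 + 0.02 = 329.36
TFR = 5 × 329.36 / 1000 = 1.6468
GRR = 0.485 × 1.6468 = 0.79870

0.80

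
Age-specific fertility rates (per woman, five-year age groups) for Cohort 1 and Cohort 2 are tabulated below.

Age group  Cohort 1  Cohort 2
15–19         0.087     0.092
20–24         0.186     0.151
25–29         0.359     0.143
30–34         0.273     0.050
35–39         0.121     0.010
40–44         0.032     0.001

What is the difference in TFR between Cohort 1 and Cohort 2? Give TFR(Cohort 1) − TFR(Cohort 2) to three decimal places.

Cohort 1:
  Sum of ASFRs = 0.087 + 0.186 + 0.359 + 0.273 + 0.121 + 0.032 = 1.058
  TFR = 5 × 1.058 = 5.29
Cohort 2:
  Sum of ASFRs = 0.092 + 0.151 + 0.143 + 0.050 + 0.010 + 0.001 = 0.447
  TFR = 5 × 0.447 = 2.235
Difference = 5.29 − 2.235 = 3.055

3.055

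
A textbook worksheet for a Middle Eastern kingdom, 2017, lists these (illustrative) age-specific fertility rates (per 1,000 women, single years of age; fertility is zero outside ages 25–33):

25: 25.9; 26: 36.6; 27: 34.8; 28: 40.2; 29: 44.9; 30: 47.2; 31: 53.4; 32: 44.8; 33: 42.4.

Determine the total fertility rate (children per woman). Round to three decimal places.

0.370

Sum of ASFRs = 25.9 + 36.6 + 34.8 + 40.2 + 44.9 + 47.2 + 53.4 + 44.8 + 42.4 = 370.2
TFR = 370.2 / 1000 = 0.3702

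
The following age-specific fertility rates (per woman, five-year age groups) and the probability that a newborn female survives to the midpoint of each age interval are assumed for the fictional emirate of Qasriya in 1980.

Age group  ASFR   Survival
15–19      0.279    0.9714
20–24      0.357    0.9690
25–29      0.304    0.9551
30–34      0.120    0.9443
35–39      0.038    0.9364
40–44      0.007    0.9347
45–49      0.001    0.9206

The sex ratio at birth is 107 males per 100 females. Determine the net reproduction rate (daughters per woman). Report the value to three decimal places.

Proportion female at birth = 100 / (100 + 107) = 0.48309.
Per-age-group product (5 × ASFR × survival probability):
  15–19: 5 × 0.279 × 0.9714 = 1.35510
  20–24: 5 × 0.357 × 0.9690 = 1.72967
  25–29: 5 × 0.304 × 0.9551 = 1.45175
  30–34: 5 × 0.120 × 0.9443 = 0.56658
  35–39: 5 × 0.038 × 0.9364 = 0.17792
  40–44: 5 × 0.007 × 0.9347 = 0.03271
  45–49: 5 × 0.001 × 0.9206 = 0.00460
Sum = 5.31833
NRR = 0.48309 × 5.31833 = 2.56923
With NRR above 1 the population is above replacement fertility.

2.569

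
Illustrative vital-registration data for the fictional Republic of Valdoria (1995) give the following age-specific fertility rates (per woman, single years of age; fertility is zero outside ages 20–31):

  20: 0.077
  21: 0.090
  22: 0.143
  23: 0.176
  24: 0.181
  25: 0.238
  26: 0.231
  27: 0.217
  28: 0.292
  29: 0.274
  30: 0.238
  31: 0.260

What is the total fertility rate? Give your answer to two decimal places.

Sum of ASFRs = 0.077 + 0.090 + 0.143 + 0.176 + 0.181 + 0.238 + 0.231 + 0.217 + 0.292 + 0.274 + 0.238 + 0.260 = 2.417
TFR = 2.417

2.42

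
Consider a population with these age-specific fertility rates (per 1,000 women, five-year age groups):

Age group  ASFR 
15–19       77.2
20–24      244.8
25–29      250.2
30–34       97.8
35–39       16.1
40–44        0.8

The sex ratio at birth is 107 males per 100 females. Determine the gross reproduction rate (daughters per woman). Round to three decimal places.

1.659

Proportion female at birth = 100 / (100 + 107) = 0.48309.
Sum of ASFRs = 77.2 + 244.8 + 250.2 + 97.8 + 16.1 + 0.8 = 686.9
TFR = 5 × 686.9 / 1000 = 3.4345
GRR = 0.48309 × 3.4345 = 1.65917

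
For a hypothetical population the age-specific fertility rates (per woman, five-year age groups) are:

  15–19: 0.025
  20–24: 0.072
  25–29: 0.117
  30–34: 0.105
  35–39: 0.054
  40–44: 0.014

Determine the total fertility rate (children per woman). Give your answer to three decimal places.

Sum of ASFRs = 0.025 + 0.072 + 0.117 + 0.105 + 0.054 + 0.014 = 0.387
TFR = 5 × 0.387 = 1.935

1.935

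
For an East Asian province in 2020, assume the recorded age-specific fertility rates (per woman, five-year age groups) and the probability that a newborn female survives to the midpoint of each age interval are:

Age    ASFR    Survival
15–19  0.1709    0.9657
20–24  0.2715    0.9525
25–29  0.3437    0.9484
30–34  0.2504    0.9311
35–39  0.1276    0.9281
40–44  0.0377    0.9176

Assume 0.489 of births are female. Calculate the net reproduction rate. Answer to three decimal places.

2.777

Proportion female at birth = 0.489.
Survival-weighted fertility by age (5·fₓ·Sₓ):
  15–19: 5 × 0.1709 × 0.9657 = 0.82519
  20–24: 5 × 0.2715 × 0.9525 = 1.29302
  25–29: 5 × 0.3437 × 0.9484 = 1.62983
  30–34: 5 × 0.2504 × 0.9311 = 1.16574
  35–39: 5 × 0.1276 × 0.9281 = 0.59213
  40–44: 5 × 0.0377 × 0.9176 = 0.17297
Sum = 5.67888
NRR = 0.489 × 5.67888 = 2.77697
An NRR exceeding 1 indicates intrinsic growth under these rates.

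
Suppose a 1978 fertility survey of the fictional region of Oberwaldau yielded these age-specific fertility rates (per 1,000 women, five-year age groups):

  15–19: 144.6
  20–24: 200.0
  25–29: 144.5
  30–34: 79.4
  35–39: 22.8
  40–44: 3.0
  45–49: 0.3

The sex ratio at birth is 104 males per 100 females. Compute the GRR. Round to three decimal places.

1.457

Proportion female at birth = 100 / (100 + 104) = 0.49020.
Sum of ASFRs = 144.6 + 200.0 + 144.5 + 79.4 + 22.8 + 3.0 + 0.3 = 594.6
TFR = 5 × 594.6 / 1000 = 2.973
GRR = 0.49020 × 2.973 = 1.45736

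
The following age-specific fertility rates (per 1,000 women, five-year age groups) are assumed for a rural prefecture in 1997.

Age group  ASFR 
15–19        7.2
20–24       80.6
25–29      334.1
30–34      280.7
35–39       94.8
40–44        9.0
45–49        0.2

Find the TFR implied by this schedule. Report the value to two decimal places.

Sum of ASFRs = 7.2 + 80.6 + 334.1 + 280.7 + 94.8 + 9.0 + 0.2 = 806.6
TFR = 5 × 806.6 / 1000 = 4.033

4.03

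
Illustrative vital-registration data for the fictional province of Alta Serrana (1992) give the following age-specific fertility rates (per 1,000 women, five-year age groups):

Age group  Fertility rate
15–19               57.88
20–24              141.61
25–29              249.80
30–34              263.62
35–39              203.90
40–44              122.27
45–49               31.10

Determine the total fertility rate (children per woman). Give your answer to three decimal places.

5.351

Sum of ASFRs = 57.88 + 141.61 + 249.80 + 263.62 + 203.90 + 122.27 + 31.10 = 1070.18
TFR = 5 × 1070.18 / 1000 = 5.3509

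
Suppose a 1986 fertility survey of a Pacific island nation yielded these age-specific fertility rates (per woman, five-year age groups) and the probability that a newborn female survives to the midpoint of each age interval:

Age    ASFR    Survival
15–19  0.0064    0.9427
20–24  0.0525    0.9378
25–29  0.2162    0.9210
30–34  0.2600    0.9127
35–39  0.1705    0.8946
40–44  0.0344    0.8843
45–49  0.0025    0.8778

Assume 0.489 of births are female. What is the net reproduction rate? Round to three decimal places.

Proportion female at birth = 0.489.
Each age group contributes 5 × ASFR × survival:
  15–19: 5 × 0.0064 × 0.9427 = 0.03017
  20–24: 5 × 0.0525 × 0.9378 = 0.24617
  25–29: 5 × 0.2162 × 0.9210 = 0.99560
  30–34: 5 × 0.2600 × 0.9127 = 1.18651
  35–39: 5 × 0.1705 × 0.8946 = 0.76265
  40–44: 5 × 0.0344 × 0.8843 = 0.15210
  45–49: 5 × 0.0025 × 0.8778 = 0.01097
Sum = 3.38417
NRR = 0.489 × 3.38417 = 1.65486
NRR > 1, so each generation more than replaces itself.

1.655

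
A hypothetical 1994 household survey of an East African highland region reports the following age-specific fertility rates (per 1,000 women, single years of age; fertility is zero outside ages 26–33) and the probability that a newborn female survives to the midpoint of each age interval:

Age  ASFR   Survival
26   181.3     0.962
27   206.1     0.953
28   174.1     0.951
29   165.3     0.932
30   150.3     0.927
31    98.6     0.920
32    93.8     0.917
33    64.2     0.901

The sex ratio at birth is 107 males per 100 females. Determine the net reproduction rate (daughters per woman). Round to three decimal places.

0.514

Proportion female at birth = 100 / (100 + 107) = 0.48309.
Weighting each age-specific rate by interval width and survival:
  26: 1 × 181.3/1000 × 0.962 = 0.17441
  27: 1 × 206.1/1000 × 0.953 = 0.19641
  28: 1 × 174.1/1000 × 0.951 = 0.16557
  29: 1 × 165.3/1000 × 0.932 = 0.15406
  30: 1 × 150.3/1000 × 0.927 = 0.13933
  31: 1 × 98.6/1000 × 0.920 = 0.09071
  32: 1 × 93.8/1000 × 0.917 = 0.08601
  33: 1 × 64.2/1000 × 0.901 = 0.05784
Sum = 1.06434
NRR = 0.48309 × 1.06434 = 0.51417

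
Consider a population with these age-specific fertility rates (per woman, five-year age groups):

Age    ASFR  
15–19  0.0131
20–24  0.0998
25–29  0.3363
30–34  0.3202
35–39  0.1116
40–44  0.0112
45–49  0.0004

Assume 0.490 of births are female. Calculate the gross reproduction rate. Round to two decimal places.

Proportion female at birth = 0.490.
Sum of ASFRs = 0.0131 + 0.0998 + 0.3363 + 0.3202 + 0.1116 + 0.0112 + 0.0004 = 0.8926
TFR = 5 × 0.8926 = 4.463
GRR = 0.490 × 4.463 = 2.18687

2.19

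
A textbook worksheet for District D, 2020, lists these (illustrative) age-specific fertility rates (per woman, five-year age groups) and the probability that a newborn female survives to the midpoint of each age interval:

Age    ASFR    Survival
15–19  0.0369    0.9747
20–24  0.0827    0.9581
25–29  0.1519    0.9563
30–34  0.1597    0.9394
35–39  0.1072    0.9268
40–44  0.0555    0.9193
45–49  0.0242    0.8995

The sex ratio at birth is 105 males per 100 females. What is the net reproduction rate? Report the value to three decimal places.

Proportion female at birth = 100 / (100 + 105) = 0.48780.
Weighting each age-specific rate by interval width and survival:
  15–19: 5 × 0.0369 × 0.9747 = 0.17983
  20–24: 5 × 0.0827 × 0.9581 = 0.39617
  25–29: 5 × 0.1519 × 0.9563 = 0.72631
  30–34: 5 × 0.1597 × 0.9394 = 0.75011
  35–39: 5 × 0.1072 × 0.9268 = 0.49676
  40–44: 5 × 0.0555 × 0.9193 = 0.25511
  45–49: 5 × 0.0242 × 0.8995 = 0.10884
Sum = 2.91313
NRR = 0.48780 × 2.91313 = 1.42102

1.421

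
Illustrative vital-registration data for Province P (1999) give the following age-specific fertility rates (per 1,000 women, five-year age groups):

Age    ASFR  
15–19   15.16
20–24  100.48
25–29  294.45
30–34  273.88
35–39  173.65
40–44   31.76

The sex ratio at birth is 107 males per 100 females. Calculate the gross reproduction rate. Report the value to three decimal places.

Proportion female at birth = 100 / (100 + 107) = 0.48309.
Sum of ASFRs = 15.16 + 100.48 + 294.45 + 273.88 + 173.65 + 31.76 = 889.38
TFR = 5 × 889.38 / 1000 = 4.4469
GRR = 0.48309 × 4.4469 = 2.14825

2.148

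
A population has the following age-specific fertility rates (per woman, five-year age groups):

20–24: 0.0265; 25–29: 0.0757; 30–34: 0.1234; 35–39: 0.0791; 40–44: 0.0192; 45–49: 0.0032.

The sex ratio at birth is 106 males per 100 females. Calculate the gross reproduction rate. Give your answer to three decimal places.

Proportion female at birth = 100 / (100 + 106) = 0.48544.
Sum of ASFRs = 0.0265 + 0.0757 + 0.1234 + 0.0791 + 0.0192 + 0.0032 = 0.3271
TFR = 5 × 0.3271 = 1.6355
GRR = 0.48544 × 1.6355 = 0.79394

0.794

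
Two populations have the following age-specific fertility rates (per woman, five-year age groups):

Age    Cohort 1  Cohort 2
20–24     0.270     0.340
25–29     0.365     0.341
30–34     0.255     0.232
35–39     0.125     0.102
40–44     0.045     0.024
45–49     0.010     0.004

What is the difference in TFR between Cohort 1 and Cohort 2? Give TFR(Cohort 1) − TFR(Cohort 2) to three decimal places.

0.135

Cohort 1:
  Sum of ASFRs = 0.270 + 0.365 + 0.255 + 0.125 + 0.045 + 0.010 = 1.070
  TFR = 5 × 1.070 = 5.35
Cohort 2:
  Sum of ASFRs = 0.340 + 0.341 + 0.232 + 0.102 + 0.024 + 0.004 = 1.043
  TFR = 5 × 1.043 = 5.215
Difference = 5.35 − 5.215 = 0.135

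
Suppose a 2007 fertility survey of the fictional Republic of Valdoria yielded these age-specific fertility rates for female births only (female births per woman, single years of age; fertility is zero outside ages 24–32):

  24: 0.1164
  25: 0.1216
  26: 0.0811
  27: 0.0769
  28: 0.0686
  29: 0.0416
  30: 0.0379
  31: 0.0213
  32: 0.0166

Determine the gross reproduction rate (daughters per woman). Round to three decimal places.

0.582

Sum of female ASFRs = 0.1164 + 0.1216 + 0.0811 + 0.0769 + 0.0686 + 0.0416 + 0.0379 + 0.0213 + 0.0166 = 0.5820
GRR = 0.582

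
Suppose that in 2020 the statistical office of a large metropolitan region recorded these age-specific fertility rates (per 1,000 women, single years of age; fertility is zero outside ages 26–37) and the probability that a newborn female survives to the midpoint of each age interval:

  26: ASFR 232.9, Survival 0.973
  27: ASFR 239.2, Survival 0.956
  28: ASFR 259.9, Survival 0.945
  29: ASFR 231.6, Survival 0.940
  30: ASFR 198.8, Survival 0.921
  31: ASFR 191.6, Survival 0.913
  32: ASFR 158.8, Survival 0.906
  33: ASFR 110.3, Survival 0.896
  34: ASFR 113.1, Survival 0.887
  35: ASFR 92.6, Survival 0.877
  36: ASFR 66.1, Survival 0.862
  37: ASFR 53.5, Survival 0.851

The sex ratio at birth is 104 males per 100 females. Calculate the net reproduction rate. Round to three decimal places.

Proportion female at birth = 100 / (100 + 104) = 0.49020.
Each age group contributes 1 × ASFR × survival:
  26: 1 × 232.9/1000 × 0.973 = 0.22661
  27: 1 × 239.2/1000 × 0.956 = 0.22868
  28: 1 × 259.9/1000 × 0.945 = 0.24561
  29: 1 × 231.6/1000 × 0.940 = 0.21770
  30: 1 × 198.8/1000 × 0.921 = 0.18309
  31: 1 × 191.6/1000 × 0.913 = 0.17493
  32: 1 × 158.8/1000 × 0.906 = 0.14387
  33: 1 × 110.3/1000 × 0.896 = 0.09883
  34: 1 × 113.1/1000 × 0.887 = 0.10032
  35: 1 × 92.6/1000 × 0.877 = 0.08121
  36: 1 × 66.1/1000 × 0.862 = 0.05698
  37: 1 × 53.5/1000 × 0.851 = 0.04553
Sum = 1.80336
NRR = 0.49020 × 1.80336 = 0.88401

0.884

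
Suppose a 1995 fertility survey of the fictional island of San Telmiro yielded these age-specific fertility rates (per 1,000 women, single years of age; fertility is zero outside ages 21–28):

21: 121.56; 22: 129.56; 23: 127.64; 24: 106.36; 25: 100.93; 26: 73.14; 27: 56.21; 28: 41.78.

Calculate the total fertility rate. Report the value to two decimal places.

0.76

Sum of ASFRs = 121.56 + 129.56 + 127.64 + 106.36 + 100.93 + 73.14 + 56.21 + 41.78 = 757.18
TFR = 757.18 / 1000 = 0.75718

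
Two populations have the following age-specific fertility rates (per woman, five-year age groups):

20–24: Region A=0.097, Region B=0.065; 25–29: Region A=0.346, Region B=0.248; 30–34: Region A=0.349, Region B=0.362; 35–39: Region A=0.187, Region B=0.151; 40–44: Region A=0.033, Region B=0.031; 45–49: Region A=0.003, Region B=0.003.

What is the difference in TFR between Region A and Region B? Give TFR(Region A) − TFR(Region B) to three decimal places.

0.775

Region A:
  Sum of ASFRs = 0.097 + 0.346 + 0.349 + 0.187 + 0.033 + 0.003 = 1.015
  TFR = 5 × 1.015 = 5.075
Region B:
  Sum of ASFRs = 0.065 + 0.248 + 0.362 + 0.151 + 0.031 + 0.003 = 0.860
  TFR = 5 × 0.860 = 4.3
Difference = 5.075 − 4.3 = 0.775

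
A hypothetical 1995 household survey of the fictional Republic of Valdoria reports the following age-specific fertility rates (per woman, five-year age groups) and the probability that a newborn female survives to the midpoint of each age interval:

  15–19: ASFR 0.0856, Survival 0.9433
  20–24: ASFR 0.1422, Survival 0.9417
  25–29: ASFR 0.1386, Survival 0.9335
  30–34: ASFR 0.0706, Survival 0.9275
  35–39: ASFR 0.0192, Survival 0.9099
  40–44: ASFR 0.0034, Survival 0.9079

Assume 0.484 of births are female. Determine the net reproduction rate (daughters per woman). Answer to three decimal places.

1.041

Proportion female at birth = 0.484.
Weighting each age-specific rate by interval width and survival:
  15–19: 5 × 0.0856 × 0.9433 = 0.40373
  20–24: 5 × 0.1422 × 0.9417 = 0.66955
  25–29: 5 × 0.1386 × 0.9335 = 0.64692
  30–34: 5 × 0.0706 × 0.9275 = 0.32741
  35–39: 5 × 0.0192 × 0.9099 = 0.08735
  40–44: 5 × 0.0034 × 0.9079 = 0.01543
Sum = 2.15039
NRR = 0.484 × 2.15039 = 1.04079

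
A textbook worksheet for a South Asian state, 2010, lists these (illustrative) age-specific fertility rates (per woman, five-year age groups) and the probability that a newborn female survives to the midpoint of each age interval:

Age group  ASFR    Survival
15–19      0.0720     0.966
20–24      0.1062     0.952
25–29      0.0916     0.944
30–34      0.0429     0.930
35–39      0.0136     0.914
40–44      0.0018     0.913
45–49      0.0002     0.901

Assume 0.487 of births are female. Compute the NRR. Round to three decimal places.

0.758

Proportion female at birth = 0.487.
Each age group contributes 5 × ASFR × survival:
  15–19: 5 × 0.0720 × 0.966 = 0.34776
  20–24: 5 × 0.1062 × 0.952 = 0.50551
  25–29: 5 × 0.0916 × 0.944 = 0.43235
  30–34: 5 × 0.0429 × 0.930 = 0.19949
  35–39: 5 × 0.0136 × 0.914 = 0.06215
  40–44: 5 × 0.0018 × 0.913 = 0.00822
  45–49: 5 × 0.0002 × 0.901 = 0.00090
Sum = 1.55638
NRR = 0.487 × 1.55638 = 0.75796
With NRR below 1 the population is below replacement fertility.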